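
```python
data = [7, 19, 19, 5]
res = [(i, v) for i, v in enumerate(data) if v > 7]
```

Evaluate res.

Step 1: Filter enumerate([7, 19, 19, 5]) keeping v > 7:
  (0, 7): 7 <= 7, excluded
  (1, 19): 19 > 7, included
  (2, 19): 19 > 7, included
  (3, 5): 5 <= 7, excluded
Therefore res = [(1, 19), (2, 19)].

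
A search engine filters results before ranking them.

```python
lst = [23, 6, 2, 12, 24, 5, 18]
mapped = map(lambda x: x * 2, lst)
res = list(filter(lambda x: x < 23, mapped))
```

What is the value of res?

Step 1: Map x * 2:
  23 -> 46
  6 -> 12
  2 -> 4
  12 -> 24
  24 -> 48
  5 -> 10
  18 -> 36
Step 2: Filter for < 23:
  46: removed
  12: kept
  4: kept
  24: removed
  48: removed
  10: kept
  36: removed
Therefore res = [12, 4, 10].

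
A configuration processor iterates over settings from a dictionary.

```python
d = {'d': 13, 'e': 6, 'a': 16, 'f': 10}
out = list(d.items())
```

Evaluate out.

Step 1: d.items() returns (key, value) pairs in insertion order.
Therefore out = [('d', 13), ('e', 6), ('a', 16), ('f', 10)].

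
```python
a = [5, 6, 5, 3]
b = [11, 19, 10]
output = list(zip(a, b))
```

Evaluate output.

Step 1: zip stops at shortest (len(a)=4, len(b)=3):
  Index 0: (5, 11)
  Index 1: (6, 19)
  Index 2: (5, 10)
Step 2: Last element of a (3) has no pair, dropped.
Therefore output = [(5, 11), (6, 19), (5, 10)].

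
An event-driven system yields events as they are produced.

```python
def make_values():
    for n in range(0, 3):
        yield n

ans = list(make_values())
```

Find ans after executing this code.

Step 1: The generator yields each value from range(0, 3).
Step 2: list() consumes all yields: [0, 1, 2].
Therefore ans = [0, 1, 2].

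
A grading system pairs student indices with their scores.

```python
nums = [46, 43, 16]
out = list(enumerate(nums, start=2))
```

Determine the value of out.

Step 1: enumerate with start=2:
  (2, 46)
  (3, 43)
  (4, 16)
Therefore out = [(2, 46), (3, 43), (4, 16)].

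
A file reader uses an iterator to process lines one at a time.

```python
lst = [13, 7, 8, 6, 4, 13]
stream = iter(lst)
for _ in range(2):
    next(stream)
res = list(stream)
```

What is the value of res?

Step 1: Create iterator over [13, 7, 8, 6, 4, 13].
Step 2: Advance 2 positions (consuming [13, 7]).
Step 3: list() collects remaining elements: [8, 6, 4, 13].
Therefore res = [8, 6, 4, 13].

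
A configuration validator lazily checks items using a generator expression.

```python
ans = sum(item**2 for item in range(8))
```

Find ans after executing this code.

Step 1: Compute item**2 for each item in range(8):
  item=0: 0**2 = 0
  item=1: 1**2 = 1
  item=2: 2**2 = 4
  item=3: 3**2 = 9
  item=4: 4**2 = 16
  item=5: 5**2 = 25
  item=6: 6**2 = 36
  item=7: 7**2 = 49
Step 2: sum = 0 + 1 + 4 + 9 + 16 + 25 + 36 + 49 = 140.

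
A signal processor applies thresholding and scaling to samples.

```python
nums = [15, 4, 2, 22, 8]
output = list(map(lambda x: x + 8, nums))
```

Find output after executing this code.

Step 1: Apply lambda x: x + 8 to each element:
  15 -> 23
  4 -> 12
  2 -> 10
  22 -> 30
  8 -> 16
Therefore output = [23, 12, 10, 30, 16].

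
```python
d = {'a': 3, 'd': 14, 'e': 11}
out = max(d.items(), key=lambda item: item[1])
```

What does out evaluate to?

Step 1: Find item with maximum value:
  ('a', 3)
  ('d', 14)
  ('e', 11)
Step 2: Maximum value is 14 at key 'd'.
Therefore out = ('d', 14).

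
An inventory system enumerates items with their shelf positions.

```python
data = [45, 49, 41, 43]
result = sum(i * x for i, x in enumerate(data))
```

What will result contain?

Step 1: Compute i * x for each (i, x) in enumerate([45, 49, 41, 43]):
  i=0, x=45: 0*45 = 0
  i=1, x=49: 1*49 = 49
  i=2, x=41: 2*41 = 82
  i=3, x=43: 3*43 = 129
Step 2: sum = 0 + 49 + 82 + 129 = 260.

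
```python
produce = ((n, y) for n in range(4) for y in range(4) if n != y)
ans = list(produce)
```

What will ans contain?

Step 1: Nested generator over range(4) x range(4) where n != y:
  (0, 0): excluded (n == y)
  (0, 1): included
  (0, 2): included
  (0, 3): included
  (1, 0): included
  (1, 1): excluded (n == y)
  (1, 2): included
  (1, 3): included
  (2, 0): included
  (2, 1): included
  (2, 2): excluded (n == y)
  (2, 3): included
  (3, 0): included
  (3, 1): included
  (3, 2): included
  (3, 3): excluded (n == y)
Therefore ans = [(0, 1), (0, 2), (0, 3), (1, 0), (1, 2), (1, 3), (2, 0), (2, 1), (2, 3), (3, 0), (3, 1), (3, 2)].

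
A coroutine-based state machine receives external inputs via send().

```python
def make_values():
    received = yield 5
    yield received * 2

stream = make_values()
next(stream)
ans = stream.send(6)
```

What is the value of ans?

Step 1: next(stream) advances to first yield, producing 5.
Step 2: send(6) resumes, received = 6.
Step 3: yield received * 2 = 6 * 2 = 12.
Therefore ans = 12.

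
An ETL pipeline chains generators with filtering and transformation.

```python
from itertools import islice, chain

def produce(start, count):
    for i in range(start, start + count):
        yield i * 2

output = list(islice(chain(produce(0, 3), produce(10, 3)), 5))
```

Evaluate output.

Step 1: produce(0, 3) yields [0, 2, 4].
Step 2: produce(10, 3) yields [20, 22, 24].
Step 3: chain concatenates: [0, 2, 4, 20, 22, 24].
Step 4: islice takes first 5: [0, 2, 4, 20, 22].
Therefore output = [0, 2, 4, 20, 22].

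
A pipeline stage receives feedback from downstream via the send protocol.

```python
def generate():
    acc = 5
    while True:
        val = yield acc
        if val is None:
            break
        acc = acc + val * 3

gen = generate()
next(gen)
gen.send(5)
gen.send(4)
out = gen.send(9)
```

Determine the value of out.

Step 1: next() -> yield acc=5.
Step 2: send(5) -> val=5, acc = 5 + 5*3 = 20, yield 20.
Step 3: send(4) -> val=4, acc = 20 + 4*3 = 32, yield 32.
Step 4: send(9) -> val=9, acc = 32 + 9*3 = 59, yield 59.
Therefore out = 59.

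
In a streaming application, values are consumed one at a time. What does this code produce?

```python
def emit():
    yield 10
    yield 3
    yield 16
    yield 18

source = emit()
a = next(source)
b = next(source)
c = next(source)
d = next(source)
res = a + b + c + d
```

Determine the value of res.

Step 1: Create generator and consume all values:
  a = next(source) = 10
  b = next(source) = 3
  c = next(source) = 16
  d = next(source) = 18
Step 2: res = 10 + 3 + 16 + 18 = 47.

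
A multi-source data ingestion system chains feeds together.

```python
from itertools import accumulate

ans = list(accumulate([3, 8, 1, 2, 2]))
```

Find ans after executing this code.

Step 1: accumulate computes running sums:
  + 3 = 3
  + 8 = 11
  + 1 = 12
  + 2 = 14
  + 2 = 16
Therefore ans = [3, 11, 12, 14, 16].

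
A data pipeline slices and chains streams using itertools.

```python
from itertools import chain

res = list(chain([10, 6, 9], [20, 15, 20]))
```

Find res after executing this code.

Step 1: chain() concatenates iterables: [10, 6, 9] + [20, 15, 20].
Therefore res = [10, 6, 9, 20, 15, 20].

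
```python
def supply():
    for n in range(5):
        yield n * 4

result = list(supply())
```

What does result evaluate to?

Step 1: For each n in range(5), yield n * 4:
  n=0: yield 0 * 4 = 0
  n=1: yield 1 * 4 = 4
  n=2: yield 2 * 4 = 8
  n=3: yield 3 * 4 = 12
  n=4: yield 4 * 4 = 16
Therefore result = [0, 4, 8, 12, 16].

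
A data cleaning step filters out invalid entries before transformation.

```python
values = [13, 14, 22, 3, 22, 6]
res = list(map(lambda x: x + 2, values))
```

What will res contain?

Step 1: Apply lambda x: x + 2 to each element:
  13 -> 15
  14 -> 16
  22 -> 24
  3 -> 5
  22 -> 24
  6 -> 8
Therefore res = [15, 16, 24, 5, 24, 8].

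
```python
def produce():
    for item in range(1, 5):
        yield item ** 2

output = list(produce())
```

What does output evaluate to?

Step 1: For each item in range(1, 5), yield item**2:
  item=1: yield 1**2 = 1
  item=2: yield 2**2 = 4
  item=3: yield 3**2 = 9
  item=4: yield 4**2 = 16
Therefore output = [1, 4, 9, 16].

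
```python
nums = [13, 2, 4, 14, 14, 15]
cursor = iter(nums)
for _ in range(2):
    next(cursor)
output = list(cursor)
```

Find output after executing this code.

Step 1: Create iterator over [13, 2, 4, 14, 14, 15].
Step 2: Advance 2 positions (consuming [13, 2]).
Step 3: list() collects remaining elements: [4, 14, 14, 15].
Therefore output = [4, 14, 14, 15].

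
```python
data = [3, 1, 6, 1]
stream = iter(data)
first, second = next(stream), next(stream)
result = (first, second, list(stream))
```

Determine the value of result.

Step 1: Create iterator over [3, 1, 6, 1].
Step 2: first = 3, second = 1.
Step 3: Remaining elements: [6, 1].
Therefore result = (3, 1, [6, 1]).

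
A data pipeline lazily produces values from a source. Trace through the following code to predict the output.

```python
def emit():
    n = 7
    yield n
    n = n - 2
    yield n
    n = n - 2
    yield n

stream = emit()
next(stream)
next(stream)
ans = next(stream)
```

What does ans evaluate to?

Step 1: Trace through generator execution:
  Yield 1: n starts at 7, yield 7
  Yield 2: n = 7 - 2 = 5, yield 5
  Yield 3: n = 5 - 2 = 3, yield 3
Step 2: First next() gets 7, second next() gets the second value, third next() yields 3.
Therefore ans = 3.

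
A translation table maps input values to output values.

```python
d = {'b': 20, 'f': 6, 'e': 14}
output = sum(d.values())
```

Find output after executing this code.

Step 1: d.values() = [20, 6, 14].
Step 2: sum = 40.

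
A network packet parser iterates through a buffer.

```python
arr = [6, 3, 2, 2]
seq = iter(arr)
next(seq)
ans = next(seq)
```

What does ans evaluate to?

Step 1: Create iterator over [6, 3, 2, 2].
Step 2: next() consumes 6.
Step 3: next() returns 3.
Therefore ans = 3.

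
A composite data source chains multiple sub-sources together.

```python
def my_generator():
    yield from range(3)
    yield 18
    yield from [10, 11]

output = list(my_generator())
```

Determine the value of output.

Step 1: Trace yields in order:
  yield 0
  yield 1
  yield 2
  yield 18
  yield 10
  yield 11
Therefore output = [0, 1, 2, 18, 10, 11].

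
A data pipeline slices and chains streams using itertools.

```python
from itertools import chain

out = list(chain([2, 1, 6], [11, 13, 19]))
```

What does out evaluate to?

Step 1: chain() concatenates iterables: [2, 1, 6] + [11, 13, 19].
Therefore out = [2, 1, 6, 11, 13, 19].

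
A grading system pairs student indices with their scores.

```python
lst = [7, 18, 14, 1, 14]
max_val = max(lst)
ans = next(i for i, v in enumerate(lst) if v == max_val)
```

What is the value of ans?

Step 1: max([7, 18, 14, 1, 14]) = 18.
Step 2: Find first index where value == 18:
  Index 0: 7 != 18
  Index 1: 18 == 18, found!
Therefore ans = 1.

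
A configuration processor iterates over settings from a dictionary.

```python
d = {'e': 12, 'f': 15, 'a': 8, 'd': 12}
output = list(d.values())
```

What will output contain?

Step 1: d.values() returns the dictionary values in insertion order.
Therefore output = [12, 15, 8, 12].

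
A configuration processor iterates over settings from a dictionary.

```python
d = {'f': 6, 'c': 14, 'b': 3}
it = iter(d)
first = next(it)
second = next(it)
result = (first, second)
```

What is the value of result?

Step 1: iter(d) iterates over keys: ['f', 'c', 'b'].
Step 2: first = next(it) = 'f', second = next(it) = 'c'.
Therefore result = ('f', 'c').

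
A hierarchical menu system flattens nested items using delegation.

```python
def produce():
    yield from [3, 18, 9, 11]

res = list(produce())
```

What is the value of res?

Step 1: yield from delegates to the iterable, yielding each element.
Step 2: Collected values: [3, 18, 9, 11].
Therefore res = [3, 18, 9, 11].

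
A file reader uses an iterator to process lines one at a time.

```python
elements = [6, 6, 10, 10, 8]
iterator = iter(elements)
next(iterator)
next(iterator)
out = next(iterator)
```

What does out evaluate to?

Step 1: Create iterator over [6, 6, 10, 10, 8].
Step 2: next() consumes 6.
Step 3: next() consumes 6.
Step 4: next() returns 10.
Therefore out = 10.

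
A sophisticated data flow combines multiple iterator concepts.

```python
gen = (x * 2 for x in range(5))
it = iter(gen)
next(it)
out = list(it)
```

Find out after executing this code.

Step 1: Generator produces [0, 2, 4, 6, 8].
Step 2: next(it) consumes first element (0).
Step 3: list(it) collects remaining: [2, 4, 6, 8].
Therefore out = [2, 4, 6, 8].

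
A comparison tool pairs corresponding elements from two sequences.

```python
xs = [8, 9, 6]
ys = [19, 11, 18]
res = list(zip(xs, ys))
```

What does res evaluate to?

Step 1: zip pairs elements at same index:
  Index 0: (8, 19)
  Index 1: (9, 11)
  Index 2: (6, 18)
Therefore res = [(8, 19), (9, 11), (6, 18)].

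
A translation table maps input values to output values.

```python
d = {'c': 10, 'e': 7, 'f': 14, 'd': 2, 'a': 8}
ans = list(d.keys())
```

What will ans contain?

Step 1: d.keys() returns the dictionary keys in insertion order.
Therefore ans = ['c', 'e', 'f', 'd', 'a'].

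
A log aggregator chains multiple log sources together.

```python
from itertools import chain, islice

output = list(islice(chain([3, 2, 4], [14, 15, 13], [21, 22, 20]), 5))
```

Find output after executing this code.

Step 1: chain([3, 2, 4], [14, 15, 13], [21, 22, 20]) = [3, 2, 4, 14, 15, 13, 21, 22, 20].
Step 2: islice takes first 5 elements: [3, 2, 4, 14, 15].
Therefore output = [3, 2, 4, 14, 15].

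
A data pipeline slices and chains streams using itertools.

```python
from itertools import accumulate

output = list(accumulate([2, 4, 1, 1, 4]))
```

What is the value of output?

Step 1: accumulate computes running sums:
  + 2 = 2
  + 4 = 6
  + 1 = 7
  + 1 = 8
  + 4 = 12
Therefore output = [2, 6, 7, 8, 12].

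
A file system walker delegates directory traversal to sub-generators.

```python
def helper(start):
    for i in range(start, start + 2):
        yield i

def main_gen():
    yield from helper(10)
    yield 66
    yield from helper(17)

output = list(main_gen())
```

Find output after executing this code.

Step 1: main_gen() delegates to helper(10):
  yield 10
  yield 11
Step 2: yield 66
Step 3: Delegates to helper(17):
  yield 17
  yield 18
Therefore output = [10, 11, 66, 17, 18].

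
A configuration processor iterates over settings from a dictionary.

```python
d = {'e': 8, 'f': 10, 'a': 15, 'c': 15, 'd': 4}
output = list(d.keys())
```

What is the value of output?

Step 1: d.keys() returns the dictionary keys in insertion order.
Therefore output = ['e', 'f', 'a', 'c', 'd'].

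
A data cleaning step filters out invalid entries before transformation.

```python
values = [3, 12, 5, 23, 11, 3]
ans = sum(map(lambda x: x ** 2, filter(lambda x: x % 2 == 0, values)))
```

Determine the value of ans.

Step 1: Filter even numbers from [3, 12, 5, 23, 11, 3]: [12]
Step 2: Square each: [144]
Step 3: Sum = 144.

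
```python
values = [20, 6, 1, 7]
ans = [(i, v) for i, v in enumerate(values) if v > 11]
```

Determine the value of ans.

Step 1: Filter enumerate([20, 6, 1, 7]) keeping v > 11:
  (0, 20): 20 > 11, included
  (1, 6): 6 <= 11, excluded
  (2, 1): 1 <= 11, excluded
  (3, 7): 7 <= 11, excluded
Therefore ans = [(0, 20)].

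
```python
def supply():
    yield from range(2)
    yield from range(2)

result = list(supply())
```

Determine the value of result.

Step 1: Trace yields in order:
  yield 0
  yield 1
  yield 0
  yield 1
Therefore result = [0, 1, 0, 1].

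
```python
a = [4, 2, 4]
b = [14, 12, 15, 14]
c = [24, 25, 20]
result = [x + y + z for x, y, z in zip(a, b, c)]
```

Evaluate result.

Step 1: zip three lists (truncates to shortest, len=3):
  4 + 14 + 24 = 42
  2 + 12 + 25 = 39
  4 + 15 + 20 = 39
Therefore result = [42, 39, 39].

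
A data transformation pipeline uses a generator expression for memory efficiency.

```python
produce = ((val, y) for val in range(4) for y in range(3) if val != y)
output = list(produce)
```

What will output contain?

Step 1: Nested generator over range(4) x range(3) where val != y:
  (0, 0): excluded (val == y)
  (0, 1): included
  (0, 2): included
  (1, 0): included
  (1, 1): excluded (val == y)
  (1, 2): included
  (2, 0): included
  (2, 1): included
  (2, 2): excluded (val == y)
  (3, 0): included
  (3, 1): included
  (3, 2): included
Therefore output = [(0, 1), (0, 2), (1, 0), (1, 2), (2, 0), (2, 1), (3, 0), (3, 1), (3, 2)].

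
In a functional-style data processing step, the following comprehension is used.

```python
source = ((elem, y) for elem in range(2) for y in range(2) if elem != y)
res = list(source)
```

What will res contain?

Step 1: Nested generator over range(2) x range(2) where elem != y:
  (0, 0): excluded (elem == y)
  (0, 1): included
  (1, 0): included
  (1, 1): excluded (elem == y)
Therefore res = [(0, 1), (1, 0)].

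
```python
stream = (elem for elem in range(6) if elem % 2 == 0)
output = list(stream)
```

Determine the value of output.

Step 1: Filter range(6) keeping only even values:
  elem=0: even, included
  elem=1: odd, excluded
  elem=2: even, included
  elem=3: odd, excluded
  elem=4: even, included
  elem=5: odd, excluded
Therefore output = [0, 2, 4].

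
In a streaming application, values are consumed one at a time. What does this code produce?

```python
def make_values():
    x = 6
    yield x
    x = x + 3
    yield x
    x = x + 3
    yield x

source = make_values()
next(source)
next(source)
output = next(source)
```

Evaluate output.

Step 1: Trace through generator execution:
  Yield 1: x starts at 6, yield 6
  Yield 2: x = 6 + 3 = 9, yield 9
  Yield 3: x = 9 + 3 = 12, yield 12
Step 2: First next() gets 6, second next() gets the second value, third next() yields 12.
Therefore output = 12.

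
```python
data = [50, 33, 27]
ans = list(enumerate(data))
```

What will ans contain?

Step 1: enumerate pairs each element with its index:
  (0, 50)
  (1, 33)
  (2, 27)
Therefore ans = [(0, 50), (1, 33), (2, 27)].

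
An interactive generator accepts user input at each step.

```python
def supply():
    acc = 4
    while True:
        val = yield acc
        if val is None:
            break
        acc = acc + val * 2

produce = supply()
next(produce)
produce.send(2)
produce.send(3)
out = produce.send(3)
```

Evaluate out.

Step 1: next() -> yield acc=4.
Step 2: send(2) -> val=2, acc = 4 + 2*2 = 8, yield 8.
Step 3: send(3) -> val=3, acc = 8 + 3*2 = 14, yield 14.
Step 4: send(3) -> val=3, acc = 14 + 3*2 = 20, yield 20.
Therefore out = 20.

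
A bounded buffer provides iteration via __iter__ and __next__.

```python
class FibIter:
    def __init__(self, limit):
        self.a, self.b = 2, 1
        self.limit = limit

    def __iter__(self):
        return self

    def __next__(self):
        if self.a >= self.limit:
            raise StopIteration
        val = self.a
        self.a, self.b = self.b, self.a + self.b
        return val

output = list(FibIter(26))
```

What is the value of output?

Step 1: Fibonacci-like sequence (a=2, b=1) until >= 26:
  Yield 2, then a,b = 1,3
  Yield 1, then a,b = 3,4
  Yield 3, then a,b = 4,7
  Yield 4, then a,b = 7,11
  Yield 7, then a,b = 11,18
  Yield 11, then a,b = 18,29
  Yield 18, then a,b = 29,47
Step 2: 29 >= 26, stop.
Therefore output = [2, 1, 3, 4, 7, 11, 18].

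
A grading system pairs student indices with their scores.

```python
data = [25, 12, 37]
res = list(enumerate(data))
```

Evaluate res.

Step 1: enumerate pairs each element with its index:
  (0, 25)
  (1, 12)
  (2, 37)
Therefore res = [(0, 25), (1, 12), (2, 37)].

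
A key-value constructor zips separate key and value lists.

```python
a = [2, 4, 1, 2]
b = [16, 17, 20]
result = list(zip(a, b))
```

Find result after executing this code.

Step 1: zip stops at shortest (len(a)=4, len(b)=3):
  Index 0: (2, 16)
  Index 1: (4, 17)
  Index 2: (1, 20)
Step 2: Last element of a (2) has no pair, dropped.
Therefore result = [(2, 16), (4, 17), (1, 20)].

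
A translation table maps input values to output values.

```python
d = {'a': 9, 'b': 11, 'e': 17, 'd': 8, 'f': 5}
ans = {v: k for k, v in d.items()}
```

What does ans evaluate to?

Step 1: Invert dict (swap keys and values):
  'a': 9 -> 9: 'a'
  'b': 11 -> 11: 'b'
  'e': 17 -> 17: 'e'
  'd': 8 -> 8: 'd'
  'f': 5 -> 5: 'f'
Therefore ans = {9: 'a', 11: 'b', 17: 'e', 8: 'd', 5: 'f'}.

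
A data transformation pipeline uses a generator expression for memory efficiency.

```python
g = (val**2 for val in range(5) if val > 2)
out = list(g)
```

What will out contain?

Step 1: For range(5), keep val > 2, then square:
  val=0: 0 <= 2, excluded
  val=1: 1 <= 2, excluded
  val=2: 2 <= 2, excluded
  val=3: 3 > 2, yield 3**2 = 9
  val=4: 4 > 2, yield 4**2 = 16
Therefore out = [9, 16].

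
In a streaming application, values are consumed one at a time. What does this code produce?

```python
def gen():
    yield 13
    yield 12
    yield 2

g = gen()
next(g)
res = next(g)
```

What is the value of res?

Step 1: gen() creates a generator.
Step 2: next(g) yields 13 (consumed and discarded).
Step 3: next(g) yields 12, assigned to res.
Therefore res = 12.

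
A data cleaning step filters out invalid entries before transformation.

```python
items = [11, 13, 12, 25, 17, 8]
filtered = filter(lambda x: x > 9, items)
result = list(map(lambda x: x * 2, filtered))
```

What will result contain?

Step 1: Filter items for elements > 9:
  11: kept
  13: kept
  12: kept
  25: kept
  17: kept
  8: removed
Step 2: Map x * 2 on filtered [11, 13, 12, 25, 17]:
  11 -> 22
  13 -> 26
  12 -> 24
  25 -> 50
  17 -> 34
Therefore result = [22, 26, 24, 50, 34].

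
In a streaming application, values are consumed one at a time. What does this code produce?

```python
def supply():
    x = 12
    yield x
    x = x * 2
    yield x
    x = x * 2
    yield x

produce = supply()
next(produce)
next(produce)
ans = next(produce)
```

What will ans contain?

Step 1: Trace through generator execution:
  Yield 1: x starts at 12, yield 12
  Yield 2: x = 12 * 2 = 24, yield 24
  Yield 3: x = 24 * 2 = 48, yield 48
Step 2: First next() gets 12, second next() gets the second value, third next() yields 48.
Therefore ans = 48.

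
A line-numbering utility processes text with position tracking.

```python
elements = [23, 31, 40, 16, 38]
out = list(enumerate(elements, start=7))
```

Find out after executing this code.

Step 1: enumerate with start=7:
  (7, 23)
  (8, 31)
  (9, 40)
  (10, 16)
  (11, 38)
Therefore out = [(7, 23), (8, 31), (9, 40), (10, 16), (11, 38)].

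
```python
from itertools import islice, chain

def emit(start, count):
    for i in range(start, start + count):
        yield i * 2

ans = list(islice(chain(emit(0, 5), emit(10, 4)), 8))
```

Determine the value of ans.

Step 1: emit(0, 5) yields [0, 2, 4, 6, 8].
Step 2: emit(10, 4) yields [20, 22, 24, 26].
Step 3: chain concatenates: [0, 2, 4, 6, 8, 20, 22, 24, 26].
Step 4: islice takes first 8: [0, 2, 4, 6, 8, 20, 22, 24].
Therefore ans = [0, 2, 4, 6, 8, 20, 22, 24].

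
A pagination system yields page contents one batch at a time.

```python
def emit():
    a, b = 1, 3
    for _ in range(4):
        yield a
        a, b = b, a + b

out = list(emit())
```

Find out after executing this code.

Step 1: Fibonacci-like sequence starting with a=1, b=3:
  Iteration 1: yield a=1, then a,b = 3,4
  Iteration 2: yield a=3, then a,b = 4,7
  Iteration 3: yield a=4, then a,b = 7,11
  Iteration 4: yield a=7, then a,b = 11,18
Therefore out = [1, 3, 4, 7].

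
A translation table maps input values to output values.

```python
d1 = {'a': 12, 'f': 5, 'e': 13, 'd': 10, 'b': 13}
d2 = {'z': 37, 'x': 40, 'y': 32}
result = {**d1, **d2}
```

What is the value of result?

Step 1: Merge d1 and d2 (d2 values override on key conflicts).
Step 2: d1 has keys ['a', 'f', 'e', 'd', 'b'], d2 has keys ['z', 'x', 'y'].
Therefore result = {'a': 12, 'f': 5, 'e': 13, 'd': 10, 'b': 13, 'z': 37, 'x': 40, 'y': 32}.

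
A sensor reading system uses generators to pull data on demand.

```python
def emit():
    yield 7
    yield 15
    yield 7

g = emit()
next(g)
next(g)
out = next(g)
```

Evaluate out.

Step 1: emit() creates a generator.
Step 2: next(g) yields 7 (consumed and discarded).
Step 3: next(g) yields 15 (consumed and discarded).
Step 4: next(g) yields 7, assigned to out.
Therefore out = 7.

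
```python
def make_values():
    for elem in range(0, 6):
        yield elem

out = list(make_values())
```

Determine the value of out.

Step 1: The generator yields each value from range(0, 6).
Step 2: list() consumes all yields: [0, 1, 2, 3, 4, 5].
Therefore out = [0, 1, 2, 3, 4, 5].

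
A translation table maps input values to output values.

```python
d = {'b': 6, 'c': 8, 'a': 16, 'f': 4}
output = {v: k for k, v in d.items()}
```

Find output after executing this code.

Step 1: Invert dict (swap keys and values):
  'b': 6 -> 6: 'b'
  'c': 8 -> 8: 'c'
  'a': 16 -> 16: 'a'
  'f': 4 -> 4: 'f'
Therefore output = {6: 'b', 8: 'c', 16: 'a', 4: 'f'}.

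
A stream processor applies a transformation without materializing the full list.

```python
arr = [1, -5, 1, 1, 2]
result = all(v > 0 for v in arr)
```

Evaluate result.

Step 1: Check v > 0 for each element in [1, -5, 1, 1, 2]:
  1 > 0: True
  -5 > 0: False
  1 > 0: True
  1 > 0: True
  2 > 0: True
Step 2: all() returns False.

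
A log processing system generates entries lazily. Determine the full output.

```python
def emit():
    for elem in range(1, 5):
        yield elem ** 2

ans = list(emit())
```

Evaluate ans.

Step 1: For each elem in range(1, 5), yield elem**2:
  elem=1: yield 1**2 = 1
  elem=2: yield 2**2 = 4
  elem=3: yield 3**2 = 9
  elem=4: yield 4**2 = 16
Therefore ans = [1, 4, 9, 16].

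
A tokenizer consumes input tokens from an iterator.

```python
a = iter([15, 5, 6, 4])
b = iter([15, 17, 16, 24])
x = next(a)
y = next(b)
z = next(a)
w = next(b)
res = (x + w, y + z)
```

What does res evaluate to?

Step 1: a iterates [15, 5, 6, 4], b iterates [15, 17, 16, 24].
Step 2: x = next(a) = 15, y = next(b) = 15.
Step 3: z = next(a) = 5, w = next(b) = 17.
Step 4: res = (15 + 17, 15 + 5) = (32, 20).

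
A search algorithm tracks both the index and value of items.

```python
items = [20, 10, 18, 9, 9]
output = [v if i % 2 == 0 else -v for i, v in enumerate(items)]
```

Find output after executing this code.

Step 1: For each (i, v), keep v if i is even, negate if odd:
  i=0 (even): keep 20
  i=1 (odd): negate to -10
  i=2 (even): keep 18
  i=3 (odd): negate to -9
  i=4 (even): keep 9
Therefore output = [20, -10, 18, -9, 9].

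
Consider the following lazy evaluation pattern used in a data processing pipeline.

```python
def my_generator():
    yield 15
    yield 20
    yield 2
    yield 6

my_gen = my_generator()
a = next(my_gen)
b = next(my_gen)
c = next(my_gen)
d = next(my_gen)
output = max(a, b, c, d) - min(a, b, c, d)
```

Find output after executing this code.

Step 1: Create generator and consume all values:
  a = next(my_gen) = 15
  b = next(my_gen) = 20
  c = next(my_gen) = 2
  d = next(my_gen) = 6
Step 2: max = 20, min = 2, output = 20 - 2 = 18.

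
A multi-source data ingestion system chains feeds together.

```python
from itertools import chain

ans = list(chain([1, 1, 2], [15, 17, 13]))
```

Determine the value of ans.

Step 1: chain() concatenates iterables: [1, 1, 2] + [15, 17, 13].
Therefore ans = [1, 1, 2, 15, 17, 13].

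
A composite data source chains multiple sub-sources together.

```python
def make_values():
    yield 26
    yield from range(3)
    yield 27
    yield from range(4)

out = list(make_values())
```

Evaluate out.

Step 1: Trace yields in order:
  yield 26
  yield 0
  yield 1
  yield 2
  yield 27
  yield 0
  yield 1
  yield 2
  yield 3
Therefore out = [26, 0, 1, 2, 27, 0, 1, 2, 3].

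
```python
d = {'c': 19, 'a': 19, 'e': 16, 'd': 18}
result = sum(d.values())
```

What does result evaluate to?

Step 1: d.values() = [19, 19, 16, 18].
Step 2: sum = 72.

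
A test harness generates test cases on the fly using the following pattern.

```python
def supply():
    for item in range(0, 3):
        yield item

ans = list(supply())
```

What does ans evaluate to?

Step 1: The generator yields each value from range(0, 3).
Step 2: list() consumes all yields: [0, 1, 2].
Therefore ans = [0, 1, 2].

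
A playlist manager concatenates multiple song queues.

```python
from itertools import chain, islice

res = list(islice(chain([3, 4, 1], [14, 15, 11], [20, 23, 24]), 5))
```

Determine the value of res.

Step 1: chain([3, 4, 1], [14, 15, 11], [20, 23, 24]) = [3, 4, 1, 14, 15, 11, 20, 23, 24].
Step 2: islice takes first 5 elements: [3, 4, 1, 14, 15].
Therefore res = [3, 4, 1, 14, 15].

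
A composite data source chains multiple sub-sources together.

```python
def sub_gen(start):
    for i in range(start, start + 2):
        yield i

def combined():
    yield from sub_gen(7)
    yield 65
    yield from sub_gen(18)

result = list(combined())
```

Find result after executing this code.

Step 1: combined() delegates to sub_gen(7):
  yield 7
  yield 8
Step 2: yield 65
Step 3: Delegates to sub_gen(18):
  yield 18
  yield 19
Therefore result = [7, 8, 65, 18, 19].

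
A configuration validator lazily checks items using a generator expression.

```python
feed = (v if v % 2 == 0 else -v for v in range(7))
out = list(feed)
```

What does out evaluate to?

Step 1: For each v in range(7), yield v if even, else -v:
  v=0: even, yield 0
  v=1: odd, yield -1
  v=2: even, yield 2
  v=3: odd, yield -3
  v=4: even, yield 4
  v=5: odd, yield -5
  v=6: even, yield 6
Therefore out = [0, -1, 2, -3, 4, -5, 6].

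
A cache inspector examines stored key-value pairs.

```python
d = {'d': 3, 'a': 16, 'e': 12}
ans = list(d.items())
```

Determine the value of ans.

Step 1: d.items() returns (key, value) pairs in insertion order.
Therefore ans = [('d', 3), ('a', 16), ('e', 12)].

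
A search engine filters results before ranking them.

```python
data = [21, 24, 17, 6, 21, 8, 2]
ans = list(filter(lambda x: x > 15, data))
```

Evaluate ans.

Step 1: Filter elements > 15:
  21: kept
  24: kept
  17: kept
  6: removed
  21: kept
  8: removed
  2: removed
Therefore ans = [21, 24, 17, 21].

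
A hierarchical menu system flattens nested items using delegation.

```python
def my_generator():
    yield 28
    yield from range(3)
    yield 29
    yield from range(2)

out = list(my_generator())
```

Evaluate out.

Step 1: Trace yields in order:
  yield 28
  yield 0
  yield 1
  yield 2
  yield 29
  yield 0
  yield 1
Therefore out = [28, 0, 1, 2, 29, 0, 1].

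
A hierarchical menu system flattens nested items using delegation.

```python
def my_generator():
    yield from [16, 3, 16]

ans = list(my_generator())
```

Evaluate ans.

Step 1: yield from delegates to the iterable, yielding each element.
Step 2: Collected values: [16, 3, 16].
Therefore ans = [16, 3, 16].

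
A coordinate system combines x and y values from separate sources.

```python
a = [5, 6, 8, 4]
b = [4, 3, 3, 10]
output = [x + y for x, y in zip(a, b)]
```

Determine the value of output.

Step 1: Add corresponding elements:
  5 + 4 = 9
  6 + 3 = 9
  8 + 3 = 11
  4 + 10 = 14
Therefore output = [9, 9, 11, 14].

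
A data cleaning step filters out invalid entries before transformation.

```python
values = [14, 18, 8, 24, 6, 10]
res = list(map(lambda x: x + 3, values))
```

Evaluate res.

Step 1: Apply lambda x: x + 3 to each element:
  14 -> 17
  18 -> 21
  8 -> 11
  24 -> 27
  6 -> 9
  10 -> 13
Therefore res = [17, 21, 11, 27, 9, 13].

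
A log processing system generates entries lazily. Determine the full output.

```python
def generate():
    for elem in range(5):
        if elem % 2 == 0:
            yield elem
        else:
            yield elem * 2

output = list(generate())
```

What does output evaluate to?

Step 1: For each elem in range(5), yield elem if even, else elem*2:
  elem=0 (even): yield 0
  elem=1 (odd): yield 1*2 = 2
  elem=2 (even): yield 2
  elem=3 (odd): yield 3*2 = 6
  elem=4 (even): yield 4
Therefore output = [0, 2, 2, 6, 4].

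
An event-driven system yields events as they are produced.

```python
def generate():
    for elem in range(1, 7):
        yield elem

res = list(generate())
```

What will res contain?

Step 1: The generator yields each value from range(1, 7).
Step 2: list() consumes all yields: [1, 2, 3, 4, 5, 6].
Therefore res = [1, 2, 3, 4, 5, 6].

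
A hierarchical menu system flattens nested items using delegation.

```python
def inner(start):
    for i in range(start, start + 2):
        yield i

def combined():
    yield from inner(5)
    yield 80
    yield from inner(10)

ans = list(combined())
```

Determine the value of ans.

Step 1: combined() delegates to inner(5):
  yield 5
  yield 6
Step 2: yield 80
Step 3: Delegates to inner(10):
  yield 10
  yield 11
Therefore ans = [5, 6, 80, 10, 11].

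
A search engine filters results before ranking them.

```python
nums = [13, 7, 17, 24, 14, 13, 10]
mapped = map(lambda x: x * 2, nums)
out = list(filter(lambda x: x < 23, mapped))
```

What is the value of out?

Step 1: Map x * 2:
  13 -> 26
  7 -> 14
  17 -> 34
  24 -> 48
  14 -> 28
  13 -> 26
  10 -> 20
Step 2: Filter for < 23:
  26: removed
  14: kept
  34: removed
  48: removed
  28: removed
  26: removed
  20: kept
Therefore out = [14, 20].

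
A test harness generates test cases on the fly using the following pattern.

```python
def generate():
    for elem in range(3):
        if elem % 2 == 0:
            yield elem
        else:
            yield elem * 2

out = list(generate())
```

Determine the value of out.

Step 1: For each elem in range(3), yield elem if even, else elem*2:
  elem=0 (even): yield 0
  elem=1 (odd): yield 1*2 = 2
  elem=2 (even): yield 2
Therefore out = [0, 2, 2].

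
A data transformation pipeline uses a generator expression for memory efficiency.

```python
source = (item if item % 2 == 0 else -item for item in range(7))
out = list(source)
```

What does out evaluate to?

Step 1: For each item in range(7), yield item if even, else -item:
  item=0: even, yield 0
  item=1: odd, yield -1
  item=2: even, yield 2
  item=3: odd, yield -3
  item=4: even, yield 4
  item=5: odd, yield -5
  item=6: even, yield 6
Therefore out = [0, -1, 2, -3, 4, -5, 6].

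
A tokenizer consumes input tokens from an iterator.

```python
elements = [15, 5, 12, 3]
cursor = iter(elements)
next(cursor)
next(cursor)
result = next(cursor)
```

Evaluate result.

Step 1: Create iterator over [15, 5, 12, 3].
Step 2: next() consumes 15.
Step 3: next() consumes 5.
Step 4: next() returns 12.
Therefore result = 12.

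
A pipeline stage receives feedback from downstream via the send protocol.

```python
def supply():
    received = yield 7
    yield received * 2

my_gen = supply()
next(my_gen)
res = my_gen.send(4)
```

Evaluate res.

Step 1: next(my_gen) advances to first yield, producing 7.
Step 2: send(4) resumes, received = 4.
Step 3: yield received * 2 = 4 * 2 = 8.
Therefore res = 8.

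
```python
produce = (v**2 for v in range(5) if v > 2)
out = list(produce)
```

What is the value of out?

Step 1: For range(5), keep v > 2, then square:
  v=0: 0 <= 2, excluded
  v=1: 1 <= 2, excluded
  v=2: 2 <= 2, excluded
  v=3: 3 > 2, yield 3**2 = 9
  v=4: 4 > 2, yield 4**2 = 16
Therefore out = [9, 16].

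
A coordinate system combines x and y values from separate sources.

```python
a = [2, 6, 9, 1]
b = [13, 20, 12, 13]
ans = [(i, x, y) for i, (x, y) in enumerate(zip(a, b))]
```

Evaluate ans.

Step 1: enumerate(zip(a, b)) gives index with paired elements:
  i=0: (2, 13)
  i=1: (6, 20)
  i=2: (9, 12)
  i=3: (1, 13)
Therefore ans = [(0, 2, 13), (1, 6, 20), (2, 9, 12), (3, 1, 13)].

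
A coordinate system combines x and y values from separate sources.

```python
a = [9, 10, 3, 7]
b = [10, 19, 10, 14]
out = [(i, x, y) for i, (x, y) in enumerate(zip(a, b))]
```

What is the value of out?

Step 1: enumerate(zip(a, b)) gives index with paired elements:
  i=0: (9, 10)
  i=1: (10, 19)
  i=2: (3, 10)
  i=3: (7, 14)
Therefore out = [(0, 9, 10), (1, 10, 19), (2, 3, 10), (3, 7, 14)].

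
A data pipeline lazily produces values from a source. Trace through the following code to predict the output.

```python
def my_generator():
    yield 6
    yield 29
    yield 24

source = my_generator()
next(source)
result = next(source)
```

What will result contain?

Step 1: my_generator() creates a generator.
Step 2: next(source) yields 6 (consumed and discarded).
Step 3: next(source) yields 29, assigned to result.
Therefore result = 29.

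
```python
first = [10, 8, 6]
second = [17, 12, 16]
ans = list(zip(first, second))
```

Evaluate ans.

Step 1: zip pairs elements at same index:
  Index 0: (10, 17)
  Index 1: (8, 12)
  Index 2: (6, 16)
Therefore ans = [(10, 17), (8, 12), (6, 16)].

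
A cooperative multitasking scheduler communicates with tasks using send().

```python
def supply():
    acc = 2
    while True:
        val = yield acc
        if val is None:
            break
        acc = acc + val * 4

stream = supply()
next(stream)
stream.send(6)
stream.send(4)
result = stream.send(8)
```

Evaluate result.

Step 1: next() -> yield acc=2.
Step 2: send(6) -> val=6, acc = 2 + 6*4 = 26, yield 26.
Step 3: send(4) -> val=4, acc = 26 + 4*4 = 42, yield 42.
Step 4: send(8) -> val=8, acc = 42 + 8*4 = 74, yield 74.
Therefore result = 74.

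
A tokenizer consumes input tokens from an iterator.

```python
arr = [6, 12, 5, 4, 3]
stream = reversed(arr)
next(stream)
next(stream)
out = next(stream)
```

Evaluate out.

Step 1: reversed([6, 12, 5, 4, 3]) gives iterator: [3, 4, 5, 12, 6].
Step 2: First next() = 3, second next() = 4.
Step 3: Third next() = 5.
Therefore out = 5.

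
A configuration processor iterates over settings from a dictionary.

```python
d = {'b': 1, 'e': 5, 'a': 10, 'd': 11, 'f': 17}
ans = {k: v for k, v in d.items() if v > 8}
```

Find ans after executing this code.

Step 1: Filter items where value > 8:
  'b': 1 <= 8: removed
  'e': 5 <= 8: removed
  'a': 10 > 8: kept
  'd': 11 > 8: kept
  'f': 17 > 8: kept
Therefore ans = {'a': 10, 'd': 11, 'f': 17}.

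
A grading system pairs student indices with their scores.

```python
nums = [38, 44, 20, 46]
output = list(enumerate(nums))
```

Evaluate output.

Step 1: enumerate pairs each element with its index:
  (0, 38)
  (1, 44)
  (2, 20)
  (3, 46)
Therefore output = [(0, 38), (1, 44), (2, 20), (3, 46)].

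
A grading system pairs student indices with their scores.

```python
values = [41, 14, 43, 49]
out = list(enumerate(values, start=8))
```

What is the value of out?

Step 1: enumerate with start=8:
  (8, 41)
  (9, 14)
  (10, 43)
  (11, 49)
Therefore out = [(8, 41), (9, 14), (10, 43), (11, 49)].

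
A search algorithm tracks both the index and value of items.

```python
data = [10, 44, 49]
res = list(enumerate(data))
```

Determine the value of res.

Step 1: enumerate pairs each element with its index:
  (0, 10)
  (1, 44)
  (2, 49)
Therefore res = [(0, 10), (1, 44), (2, 49)].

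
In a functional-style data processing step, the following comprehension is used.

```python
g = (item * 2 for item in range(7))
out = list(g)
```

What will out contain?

Step 1: For each item in range(7), compute item*2:
  item=0: 0*2 = 0
  item=1: 1*2 = 2
  item=2: 2*2 = 4
  item=3: 3*2 = 6
  item=4: 4*2 = 8
  item=5: 5*2 = 10
  item=6: 6*2 = 12
Therefore out = [0, 2, 4, 6, 8, 10, 12].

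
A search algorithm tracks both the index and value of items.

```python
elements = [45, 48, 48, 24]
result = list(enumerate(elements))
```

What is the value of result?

Step 1: enumerate pairs each element with its index:
  (0, 45)
  (1, 48)
  (2, 48)
  (3, 24)
Therefore result = [(0, 45), (1, 48), (2, 48), (3, 24)].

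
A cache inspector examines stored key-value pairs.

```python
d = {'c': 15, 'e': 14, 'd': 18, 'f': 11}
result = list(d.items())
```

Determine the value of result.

Step 1: d.items() returns (key, value) pairs in insertion order.
Therefore result = [('c', 15), ('e', 14), ('d', 18), ('f', 11)].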